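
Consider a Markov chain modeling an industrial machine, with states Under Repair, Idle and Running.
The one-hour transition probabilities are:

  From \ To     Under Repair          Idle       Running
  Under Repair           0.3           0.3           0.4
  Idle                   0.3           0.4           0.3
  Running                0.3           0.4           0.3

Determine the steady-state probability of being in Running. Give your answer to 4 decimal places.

0.3300

Let the stationary distribution be π with π = πP and π_1 + π_2 + π_3 = 1.
π_1 = 0.3·π_1 + 0.3·π_2 + 0.3·π_3
π_2 = 0.3·π_1 + 0.4·π_2 + 0.4·π_3
Solving with the normalization constraint gives π = (0.3000, 0.3700, 0.3300).
So the stationary probability of Running is 0.3300.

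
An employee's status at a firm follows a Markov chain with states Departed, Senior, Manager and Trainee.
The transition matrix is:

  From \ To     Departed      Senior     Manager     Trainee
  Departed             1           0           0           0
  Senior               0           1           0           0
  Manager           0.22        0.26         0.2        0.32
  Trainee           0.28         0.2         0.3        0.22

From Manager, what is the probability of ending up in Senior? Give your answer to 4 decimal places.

0.5053

Let h(s) be the probability of absorption at Senior starting from transient state s. Then h(Senior) = 1 and h(Departed) = 0. By first-step analysis:
h(Manager) = 0.22·0 + 0.26·1 + 0.2·h(Manager) + 0.32·h(Trainee)
h(Trainee) = 0.28·0 + 0.2·1 + 0.3·h(Manager) + 0.22·h(Trainee)
Solving: h(Manager) = 0.5053, h(Trainee) = 0.4508.
Starting from Manager, the probability is 0.5053.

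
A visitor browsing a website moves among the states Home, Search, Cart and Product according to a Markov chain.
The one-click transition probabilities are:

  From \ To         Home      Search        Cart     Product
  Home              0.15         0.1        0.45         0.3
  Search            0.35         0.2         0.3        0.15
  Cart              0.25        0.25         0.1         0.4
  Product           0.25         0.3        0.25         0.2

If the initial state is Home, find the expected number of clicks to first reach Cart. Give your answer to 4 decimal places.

2.6667

Let t(s) be the expected number of clicks to first reach Cart from state s, with t(Cart) = 0. Conditioning on the first click:
t(Home) = 1 + 0.15·t(Home) + 0.1·t(Search) + 0.3·t(Product)
t(Search) = 1 + 0.35·t(Home) + 0.2·t(Search) + 0.15·t(Product)
t(Product) = 1 + 0.25·t(Home) + 0.3·t(Search) + 0.2·t(Product)
Solving: t(Home) = 2.6667, t(Search) = 3.0196, t(Product) = 3.2157.
Expected clicks from Home to Cart: 2.6667.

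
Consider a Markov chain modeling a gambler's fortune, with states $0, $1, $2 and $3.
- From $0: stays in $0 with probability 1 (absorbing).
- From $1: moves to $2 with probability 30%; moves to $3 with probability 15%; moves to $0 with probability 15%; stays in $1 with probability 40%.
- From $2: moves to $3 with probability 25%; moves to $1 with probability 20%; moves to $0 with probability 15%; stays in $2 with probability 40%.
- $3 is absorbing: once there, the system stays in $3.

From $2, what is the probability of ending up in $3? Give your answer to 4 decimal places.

0.6000

Let h(s) be the probability of absorption at $3 starting from transient state s. Then h($3) = 1 and h($0) = 0. By first-step analysis:
h($1) = 0.15·0 + 0.4·h($1) + 0.3·h($2) + 0.15·1
h($2) = 0.15·0 + 0.2·h($1) + 0.4·h($2) + 0.25·1
Solving: h($1) = 0.5500, h($2) = 0.6000.
Starting from $2, the probability is 0.6000.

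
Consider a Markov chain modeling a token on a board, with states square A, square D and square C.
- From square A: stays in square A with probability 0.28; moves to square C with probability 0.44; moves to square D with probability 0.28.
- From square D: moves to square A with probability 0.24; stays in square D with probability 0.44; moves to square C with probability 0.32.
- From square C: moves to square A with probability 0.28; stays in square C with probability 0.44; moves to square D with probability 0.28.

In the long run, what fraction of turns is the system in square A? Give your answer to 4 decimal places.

0.2667

Let the stationary distribution be π with π = πP and π_1 + π_2 + π_3 = 1.
π_1 = 0.28·π_1 + 0.24·π_2 + 0.28·π_3
π_2 = 0.28·π_1 + 0.44·π_2 + 0.28·π_3
Solving with the normalization constraint gives π = (0.2667, 0.3333, 0.4000).
So the stationary probability of square A is 0.2667.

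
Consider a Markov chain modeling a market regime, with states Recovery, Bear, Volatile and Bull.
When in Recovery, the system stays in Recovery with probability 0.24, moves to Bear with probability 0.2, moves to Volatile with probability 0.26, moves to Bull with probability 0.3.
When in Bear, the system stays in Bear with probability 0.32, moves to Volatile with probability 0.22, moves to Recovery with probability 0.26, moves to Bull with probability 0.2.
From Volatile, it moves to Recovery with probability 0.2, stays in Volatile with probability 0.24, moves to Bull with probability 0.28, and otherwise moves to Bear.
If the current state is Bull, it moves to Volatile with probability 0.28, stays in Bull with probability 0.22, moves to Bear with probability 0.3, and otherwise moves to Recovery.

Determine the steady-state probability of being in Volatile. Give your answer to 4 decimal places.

Let the stationary distribution be π with π = πP and π_1 + π_2 + π_3 + π_4 = 1.
π_1 = 0.24·π_1 + 0.26·π_2 + 0.2·π_3 + 0.2·π_4
π_2 = 0.2·π_1 + 0.32·π_2 + 0.28·π_3 + 0.3·π_4
π_3 = 0.26·π_1 + 0.22·π_2 + 0.24·π_3 + 0.28·π_4
Solving with the normalization constraint gives π = (0.2257, 0.2780, 0.2489, 0.2474).
So the stationary probability of Volatile is 0.2489.

0.2489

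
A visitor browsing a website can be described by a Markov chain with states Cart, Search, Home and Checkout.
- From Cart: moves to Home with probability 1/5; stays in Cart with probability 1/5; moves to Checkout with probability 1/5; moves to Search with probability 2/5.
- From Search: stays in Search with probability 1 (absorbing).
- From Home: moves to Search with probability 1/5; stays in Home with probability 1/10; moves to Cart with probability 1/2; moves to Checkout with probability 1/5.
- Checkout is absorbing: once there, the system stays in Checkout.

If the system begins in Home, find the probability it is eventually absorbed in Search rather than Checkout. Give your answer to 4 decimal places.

0.5806

Let h(s) be the probability of absorption at Search starting from transient state s. Then h(Search) = 1 and h(Checkout) = 0. By first-step analysis:
h(Cart) = 0.2·h(Cart) + 0.4·1 + 0.2·h(Home) + 0.2·0
h(Home) = 0.5·h(Cart) + 0.2·1 + 0.1·h(Home) + 0.2·0
Solving: h(Cart) = 0.6452, h(Home) = 0.5806.
Starting from Home, the probability is 0.5806.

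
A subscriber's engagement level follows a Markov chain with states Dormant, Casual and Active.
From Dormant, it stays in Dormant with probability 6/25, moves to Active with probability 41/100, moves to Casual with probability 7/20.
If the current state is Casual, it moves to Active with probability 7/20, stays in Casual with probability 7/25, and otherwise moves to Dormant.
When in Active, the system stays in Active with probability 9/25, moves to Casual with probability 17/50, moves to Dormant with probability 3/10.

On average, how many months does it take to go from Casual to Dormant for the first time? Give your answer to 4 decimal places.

2.8964

Let t(s) be the expected number of months to first reach Dormant from state s, with t(Dormant) = 0. Conditioning on the first month:
t(Casual) = 1 + 0.28·t(Casual) + 0.35·t(Active)
t(Active) = 1 + 0.34·t(Casual) + 0.36·t(Active)
Solving: t(Casual) = 2.8964, t(Active) = 3.1012.
Expected months from Casual to Dormant: 2.8964.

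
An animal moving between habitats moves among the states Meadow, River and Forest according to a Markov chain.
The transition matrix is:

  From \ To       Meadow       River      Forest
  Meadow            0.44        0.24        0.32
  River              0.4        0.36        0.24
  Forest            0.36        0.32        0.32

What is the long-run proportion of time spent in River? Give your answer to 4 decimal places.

Let the stationary distribution be π with π = πP and π_1 + π_2 + π_3 = 1.
π_1 = 0.44·π_1 + 0.4·π_2 + 0.36·π_3
π_2 = 0.24·π_1 + 0.36·π_2 + 0.32·π_3
Solving with the normalization constraint gives π = (0.4043, 0.2996, 0.2960).
So the stationary probability of River is 0.2996.

0.2996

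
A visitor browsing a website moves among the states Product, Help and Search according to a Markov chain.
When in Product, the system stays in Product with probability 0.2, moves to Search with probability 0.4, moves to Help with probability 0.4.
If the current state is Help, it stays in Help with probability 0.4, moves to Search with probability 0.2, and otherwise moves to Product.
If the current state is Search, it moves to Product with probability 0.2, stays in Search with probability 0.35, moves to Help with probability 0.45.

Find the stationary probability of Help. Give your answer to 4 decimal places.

0.4151

Let the stationary distribution be π with π = πP and π_1 + π_2 + π_3 = 1.
π_1 = 0.2·π_1 + 0.4·π_2 + 0.2·π_3
π_2 = 0.4·π_1 + 0.4·π_2 + 0.45·π_3
Solving with the normalization constraint gives π = (0.2830, 0.4151, 0.3019).
So the stationary probability of Help is 0.4151.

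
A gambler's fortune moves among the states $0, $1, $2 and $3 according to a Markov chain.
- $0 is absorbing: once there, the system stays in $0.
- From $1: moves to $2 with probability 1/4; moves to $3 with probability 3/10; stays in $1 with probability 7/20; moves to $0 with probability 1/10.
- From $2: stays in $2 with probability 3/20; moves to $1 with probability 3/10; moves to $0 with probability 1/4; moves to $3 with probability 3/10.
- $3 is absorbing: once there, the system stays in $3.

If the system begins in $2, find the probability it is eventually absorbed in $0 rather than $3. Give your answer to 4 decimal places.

0.4031

Let h(s) be the probability of absorption at $0 starting from transient state s. Then h($0) = 1 and h($3) = 0. By first-step analysis:
h($1) = 0.1·1 + 0.35·h($1) + 0.25·h($2) + 0.3·0
h($2) = 0.25·1 + 0.3·h($1) + 0.15·h($2) + 0.3·0
Solving: h($1) = 0.3089, h($2) = 0.4031.
Starting from $2, the probability is 0.4031.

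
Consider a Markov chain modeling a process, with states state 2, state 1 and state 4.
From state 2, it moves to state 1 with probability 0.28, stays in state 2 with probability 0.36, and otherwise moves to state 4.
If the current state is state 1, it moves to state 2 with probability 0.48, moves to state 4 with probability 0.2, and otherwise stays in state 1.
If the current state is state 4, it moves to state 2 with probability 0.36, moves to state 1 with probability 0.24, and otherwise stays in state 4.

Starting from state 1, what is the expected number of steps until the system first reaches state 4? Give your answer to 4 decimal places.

3.7234

Let t(s) be the expected number of steps to first reach state 4 from state s, with t(state 4) = 0. Conditioning on the first step:
t(state 2) = 1 + 0.36·t(state 2) + 0.28·t(state 1)
t(state 1) = 1 + 0.48·t(state 2) + 0.32·t(state 1)
Solving: t(state 2) = 3.1915, t(state 1) = 3.7234.
Expected steps from state 1 to state 4: 3.7234.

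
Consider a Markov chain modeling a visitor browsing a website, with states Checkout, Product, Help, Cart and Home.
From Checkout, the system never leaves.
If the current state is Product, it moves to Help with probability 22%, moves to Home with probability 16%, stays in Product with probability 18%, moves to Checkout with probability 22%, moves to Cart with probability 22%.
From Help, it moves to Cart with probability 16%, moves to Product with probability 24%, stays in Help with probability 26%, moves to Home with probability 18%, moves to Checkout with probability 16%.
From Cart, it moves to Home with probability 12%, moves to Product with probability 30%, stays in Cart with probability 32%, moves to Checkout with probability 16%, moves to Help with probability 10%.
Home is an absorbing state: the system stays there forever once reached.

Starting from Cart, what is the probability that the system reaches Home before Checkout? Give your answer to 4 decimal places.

Let h(s) be the probability of absorption at Home starting from transient state s. Then h(Home) = 1 and h(Checkout) = 0. By first-step analysis:
h(Product) = 0.22·0 + 0.18·h(Product) + 0.22·h(Help) + 0.22·h(Cart) + 0.16·1
h(Help) = 0.16·0 + 0.24·h(Product) + 0.26·h(Help) + 0.16·h(Cart) + 0.18·1
h(Cart) = 0.16·0 + 0.3·h(Product) + 0.1·h(Help) + 0.32·h(Cart) + 0.12·1
Solving: h(Product) = 0.4436, h(Help) = 0.4829, h(Cart) = 0.4432.
Starting from Cart, the probability is 0.4432.

0.4432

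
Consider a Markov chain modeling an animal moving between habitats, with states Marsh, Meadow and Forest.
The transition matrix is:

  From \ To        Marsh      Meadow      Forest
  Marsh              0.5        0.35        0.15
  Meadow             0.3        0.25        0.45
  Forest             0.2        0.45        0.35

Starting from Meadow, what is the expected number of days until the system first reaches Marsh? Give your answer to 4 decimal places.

3.8596

Let t(s) be the expected number of days to first reach Marsh from state s, with t(Marsh) = 0. Conditioning on the first day:
t(Meadow) = 1 + 0.25·t(Meadow) + 0.45·t(Forest)
t(Forest) = 1 + 0.45·t(Meadow) + 0.35·t(Forest)
Solving: t(Meadow) = 3.8596, t(Forest) = 4.2105.
Expected days from Meadow to Marsh: 3.8596.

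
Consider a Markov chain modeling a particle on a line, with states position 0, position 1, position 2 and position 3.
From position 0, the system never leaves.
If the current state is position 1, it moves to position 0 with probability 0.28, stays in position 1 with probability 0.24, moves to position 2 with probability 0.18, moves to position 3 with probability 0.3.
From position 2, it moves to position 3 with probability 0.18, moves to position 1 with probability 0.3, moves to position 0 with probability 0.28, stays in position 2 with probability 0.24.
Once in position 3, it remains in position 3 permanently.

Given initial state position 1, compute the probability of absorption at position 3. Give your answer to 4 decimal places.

0.4973

Let h(s) be the probability of absorption at position 3 starting from transient state s. Then h(position 3) = 1 and h(position 0) = 0. By first-step analysis:
h(position 1) = 0.28·0 + 0.24·h(position 1) + 0.18·h(position 2) + 0.3·1
h(position 2) = 0.28·0 + 0.3·h(position 1) + 0.24·h(position 2) + 0.18·1
Solving: h(position 1) = 0.4973, h(position 2) = 0.4332.
Starting from position 1, the probability is 0.4973.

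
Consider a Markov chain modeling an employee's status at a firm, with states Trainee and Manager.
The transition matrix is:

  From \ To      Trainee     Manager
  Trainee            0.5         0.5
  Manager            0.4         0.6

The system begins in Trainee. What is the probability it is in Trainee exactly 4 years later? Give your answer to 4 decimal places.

0.4445

Propagate the distribution vector 4 years from Trainee.
After 0 years: (1.0000, 0.0000)
After 1 year: (0.5000, 0.5000)
After 2 years: (0.4500, 0.5500)
After 3 years: (0.4450, 0.5550)
After 4 years: (0.4445, 0.5555)
P(in Trainee after 4 years) = 0.4445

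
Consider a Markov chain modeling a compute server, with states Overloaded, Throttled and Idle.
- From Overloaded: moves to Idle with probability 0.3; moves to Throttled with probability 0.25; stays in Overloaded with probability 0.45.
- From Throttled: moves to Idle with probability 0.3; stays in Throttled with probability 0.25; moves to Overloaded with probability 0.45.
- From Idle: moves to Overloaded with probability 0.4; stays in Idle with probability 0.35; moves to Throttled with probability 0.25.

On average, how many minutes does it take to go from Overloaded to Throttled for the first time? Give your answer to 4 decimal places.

Let t(s) be the expected number of minutes to first reach Throttled from state s, with t(Throttled) = 0. Conditioning on the first minute:
t(Overloaded) = 1 + 0.45·t(Overloaded) + 0.3·t(Idle)
t(Idle) = 1 + 0.4·t(Overloaded) + 0.35·t(Idle)
Solving: t(Overloaded) = 4.0000, t(Idle) = 4.0000.
Expected minutes from Overloaded to Throttled: 4.0000.

4.0000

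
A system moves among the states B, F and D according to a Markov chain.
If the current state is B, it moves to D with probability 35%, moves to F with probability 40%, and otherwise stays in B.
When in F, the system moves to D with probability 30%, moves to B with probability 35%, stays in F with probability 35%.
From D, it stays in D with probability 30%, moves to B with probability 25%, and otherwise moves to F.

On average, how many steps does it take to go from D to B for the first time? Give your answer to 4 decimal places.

Let t(s) be the expected number of steps to first reach B from state s, with t(B) = 0. Conditioning on the first step:
t(F) = 1 + 0.35·t(F) + 0.3·t(D)
t(D) = 1 + 0.45·t(F) + 0.3·t(D)
Solving: t(F) = 3.1250, t(D) = 3.4375.
Expected steps from D to B: 3.4375.

3.4375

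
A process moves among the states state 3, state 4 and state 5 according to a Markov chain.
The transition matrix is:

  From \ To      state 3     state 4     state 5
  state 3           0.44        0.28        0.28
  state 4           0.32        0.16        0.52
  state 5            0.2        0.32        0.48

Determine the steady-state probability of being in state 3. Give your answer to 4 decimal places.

0.3051

Let the stationary distribution be π with π = πP and π_1 + π_2 + π_3 = 1.
π_1 = 0.44·π_1 + 0.32·π_2 + 0.2·π_3
π_2 = 0.28·π_1 + 0.16·π_2 + 0.32·π_3
Solving with the normalization constraint gives π = (0.3051, 0.2653, 0.4296).
So the stationary probability of state 3 is 0.3051.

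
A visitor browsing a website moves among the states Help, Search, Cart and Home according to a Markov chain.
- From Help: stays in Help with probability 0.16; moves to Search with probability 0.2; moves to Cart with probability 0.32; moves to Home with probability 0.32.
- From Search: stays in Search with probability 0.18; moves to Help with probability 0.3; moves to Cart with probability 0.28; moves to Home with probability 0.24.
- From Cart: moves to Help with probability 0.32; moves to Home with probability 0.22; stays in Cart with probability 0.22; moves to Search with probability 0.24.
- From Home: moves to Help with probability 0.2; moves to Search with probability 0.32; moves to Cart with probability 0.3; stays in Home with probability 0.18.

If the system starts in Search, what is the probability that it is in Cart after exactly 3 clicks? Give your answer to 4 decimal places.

0.2777

Propagate the distribution vector 3 clicks from Search.
After 0 clicks: (0.0000, 1.0000, 0.0000, 0.0000)
After 1 click: (0.3000, 0.1800, 0.2800, 0.2400)
After 2 clicks: (0.2396, 0.2364, 0.2800, 0.2440)
After 3 clicks: (0.2477, 0.2358, 0.2777, 0.2389)
P(in Cart after 3 clicks) = 0.2777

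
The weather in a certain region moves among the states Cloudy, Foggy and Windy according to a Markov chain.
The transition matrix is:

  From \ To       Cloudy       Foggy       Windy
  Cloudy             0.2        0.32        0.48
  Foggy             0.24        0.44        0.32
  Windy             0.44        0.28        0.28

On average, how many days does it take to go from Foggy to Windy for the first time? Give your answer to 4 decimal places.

2.8017

Let t(s) be the expected number of days to first reach Windy from state s, with t(Windy) = 0. Conditioning on the first day:
t(Cloudy) = 1 + 0.2·t(Cloudy) + 0.32·t(Foggy)
t(Foggy) = 1 + 0.24·t(Cloudy) + 0.44·t(Foggy)
Solving: t(Cloudy) = 2.3707, t(Foggy) = 2.8017.
Expected days from Foggy to Windy: 2.8017.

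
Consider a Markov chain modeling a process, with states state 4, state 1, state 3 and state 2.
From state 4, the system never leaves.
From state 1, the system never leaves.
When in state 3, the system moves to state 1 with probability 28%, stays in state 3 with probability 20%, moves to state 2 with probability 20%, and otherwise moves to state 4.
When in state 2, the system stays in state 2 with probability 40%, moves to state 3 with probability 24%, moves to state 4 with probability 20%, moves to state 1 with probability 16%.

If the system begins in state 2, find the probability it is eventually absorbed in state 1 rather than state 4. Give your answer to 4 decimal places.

Let h(s) be the probability of absorption at state 1 starting from transient state s. Then h(state 1) = 1 and h(state 4) = 0. By first-step analysis:
h(state 3) = 0.32·0 + 0.28·1 + 0.2·h(state 3) + 0.2·h(state 2)
h(state 2) = 0.2·0 + 0.16·1 + 0.24·h(state 3) + 0.4·h(state 2)
Solving: h(state 3) = 0.4630, h(state 2) = 0.4519.
Starting from state 2, the probability is 0.4519.

0.4519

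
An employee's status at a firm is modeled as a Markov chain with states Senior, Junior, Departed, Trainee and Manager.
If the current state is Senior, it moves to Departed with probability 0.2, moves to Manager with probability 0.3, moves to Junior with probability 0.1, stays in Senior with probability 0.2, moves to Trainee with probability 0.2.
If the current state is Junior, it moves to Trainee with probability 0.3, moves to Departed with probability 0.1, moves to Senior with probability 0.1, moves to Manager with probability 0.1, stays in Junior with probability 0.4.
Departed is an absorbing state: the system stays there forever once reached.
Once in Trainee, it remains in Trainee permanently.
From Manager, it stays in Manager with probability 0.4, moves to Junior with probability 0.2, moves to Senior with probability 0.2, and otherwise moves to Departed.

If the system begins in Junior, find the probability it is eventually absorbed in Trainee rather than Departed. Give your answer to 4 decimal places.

0.6396

Let h(s) be the probability of absorption at Trainee starting from transient state s. Then h(Trainee) = 1 and h(Departed) = 0. By first-step analysis:
h(Senior) = 0.2·h(Senior) + 0.1·h(Junior) + 0.2·0 + 0.2·1 + 0.3·h(Manager)
h(Junior) = 0.1·h(Senior) + 0.4·h(Junior) + 0.1·0 + 0.3·1 + 0.1·h(Manager)
h(Manager) = 0.2·h(Senior) + 0.2·h(Junior) + 0.2·0 + 0.4·h(Manager)
Solving: h(Senior) = 0.4685, h(Junior) = 0.6396, h(Manager) = 0.3694.
Starting from Junior, the probability is 0.6396.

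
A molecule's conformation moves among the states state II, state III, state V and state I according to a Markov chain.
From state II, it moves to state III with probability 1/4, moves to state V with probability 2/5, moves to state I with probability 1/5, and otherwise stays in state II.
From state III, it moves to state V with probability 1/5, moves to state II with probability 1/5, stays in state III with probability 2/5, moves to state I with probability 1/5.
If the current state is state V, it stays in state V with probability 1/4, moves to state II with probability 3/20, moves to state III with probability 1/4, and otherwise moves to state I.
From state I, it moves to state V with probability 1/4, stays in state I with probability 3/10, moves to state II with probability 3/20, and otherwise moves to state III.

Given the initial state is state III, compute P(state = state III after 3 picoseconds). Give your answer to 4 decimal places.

Propagate the distribution vector 3 picoseconds from state III.
After 0 picoseconds: (0.0000, 1.0000, 0.0000, 0.0000)
After 1 picosecond: (0.2000, 0.4000, 0.2000, 0.2000)
After 2 picoseconds: (0.1700, 0.3200, 0.2600, 0.2500)
After 3 picoseconds: (0.1660, 0.3105, 0.2595, 0.2640)
P(in state III after 3 picoseconds) = 0.3105

0.3105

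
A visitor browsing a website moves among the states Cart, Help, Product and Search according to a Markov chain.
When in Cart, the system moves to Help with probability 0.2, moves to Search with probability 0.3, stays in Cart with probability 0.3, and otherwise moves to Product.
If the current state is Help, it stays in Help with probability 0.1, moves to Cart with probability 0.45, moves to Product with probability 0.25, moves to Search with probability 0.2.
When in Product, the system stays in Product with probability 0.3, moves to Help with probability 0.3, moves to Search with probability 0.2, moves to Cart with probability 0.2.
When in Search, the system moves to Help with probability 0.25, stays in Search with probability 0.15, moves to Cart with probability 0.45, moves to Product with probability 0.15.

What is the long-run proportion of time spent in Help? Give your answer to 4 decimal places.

0.2121

Let the stationary distribution be π with π = πP and π_1 + π_2 + π_3 + π_4 = 1.
π_1 = 0.3·π_1 + 0.45·π_2 + 0.2·π_3 + 0.45·π_4
π_2 = 0.2·π_1 + 0.1·π_2 + 0.3·π_3 + 0.25·π_4
π_3 = 0.2·π_1 + 0.25·π_2 + 0.3·π_3 + 0.15·π_4
Solving with the normalization constraint gives π = (0.3431, 0.2121, 0.2216, 0.2232).
So the stationary probability of Help is 0.2121.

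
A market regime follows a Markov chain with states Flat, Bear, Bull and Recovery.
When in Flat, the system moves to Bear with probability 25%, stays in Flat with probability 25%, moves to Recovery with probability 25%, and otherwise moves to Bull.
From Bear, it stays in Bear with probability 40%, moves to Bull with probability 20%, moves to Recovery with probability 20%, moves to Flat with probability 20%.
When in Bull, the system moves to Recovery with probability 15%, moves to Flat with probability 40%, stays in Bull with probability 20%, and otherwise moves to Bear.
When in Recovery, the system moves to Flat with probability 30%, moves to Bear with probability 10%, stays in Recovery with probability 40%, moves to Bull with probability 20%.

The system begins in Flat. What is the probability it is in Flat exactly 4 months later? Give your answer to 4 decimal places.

0.2823

Propagate the distribution vector 4 months from Flat.
After 0 months: (1.0000, 0.0000, 0.0000, 0.0000)
After 1 month: (0.2500, 0.2500, 0.2500, 0.2500)
After 2 months: (0.2875, 0.2500, 0.2125, 0.2500)
After 3 months: (0.2819, 0.2500, 0.2144, 0.2538)
After 4 months: (0.2823, 0.2494, 0.2141, 0.2541)
P(in Flat after 4 months) = 0.2823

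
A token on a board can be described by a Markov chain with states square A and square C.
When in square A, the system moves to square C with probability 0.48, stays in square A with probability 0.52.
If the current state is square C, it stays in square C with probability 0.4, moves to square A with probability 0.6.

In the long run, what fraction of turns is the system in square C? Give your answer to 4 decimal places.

0.4444

Let the stationary distribution be π with π = πP and π_1 + π_2 = 1.
π_1 = 0.52·π_1 + 0.6·π_2
Solving with the normalization constraint gives π = (0.5556, 0.4444).
So the stationary probability of square C is 0.4444.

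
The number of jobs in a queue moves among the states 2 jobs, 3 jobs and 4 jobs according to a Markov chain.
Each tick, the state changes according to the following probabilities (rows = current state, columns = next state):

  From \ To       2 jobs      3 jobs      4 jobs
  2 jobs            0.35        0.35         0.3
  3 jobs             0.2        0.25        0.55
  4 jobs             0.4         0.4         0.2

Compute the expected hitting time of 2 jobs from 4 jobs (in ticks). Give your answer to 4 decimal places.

Let t(s) be the expected number of ticks to first reach 2 jobs from state s, with t(2 jobs) = 0. Conditioning on the first tick:
t(3 jobs) = 1 + 0.25·t(3 jobs) + 0.55·t(4 jobs)
t(4 jobs) = 1 + 0.4·t(3 jobs) + 0.2·t(4 jobs)
Solving: t(3 jobs) = 3.5526, t(4 jobs) = 3.0263.
Expected ticks from 4 jobs to 2 jobs: 3.0263.

3.0263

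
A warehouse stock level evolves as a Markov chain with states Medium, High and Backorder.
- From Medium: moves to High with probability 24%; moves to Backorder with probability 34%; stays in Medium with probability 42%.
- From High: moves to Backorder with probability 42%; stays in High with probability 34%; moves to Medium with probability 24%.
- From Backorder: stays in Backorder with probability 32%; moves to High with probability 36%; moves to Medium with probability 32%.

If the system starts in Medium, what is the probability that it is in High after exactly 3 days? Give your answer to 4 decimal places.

Propagate the distribution vector 3 days from Medium.
After 0 days: (1.0000, 0.0000, 0.0000)
After 1 day: (0.4200, 0.2400, 0.3400)
After 2 days: (0.3428, 0.3048, 0.3524)
After 3 days: (0.3299, 0.3128, 0.3573)
P(in High after 3 days) = 0.3128

0.3128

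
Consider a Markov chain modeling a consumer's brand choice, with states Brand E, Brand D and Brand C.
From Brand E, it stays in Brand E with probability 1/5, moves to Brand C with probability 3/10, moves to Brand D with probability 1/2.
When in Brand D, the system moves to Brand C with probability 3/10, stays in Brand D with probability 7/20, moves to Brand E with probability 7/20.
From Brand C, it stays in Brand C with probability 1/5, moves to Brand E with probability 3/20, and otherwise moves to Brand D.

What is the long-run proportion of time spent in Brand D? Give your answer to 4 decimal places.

Let the stationary distribution be π with π = πP and π_1 + π_2 + π_3 = 1.
π_1 = 0.2·π_1 + 0.35·π_2 + 0.15·π_3
π_2 = 0.5·π_1 + 0.35·π_2 + 0.65·π_3
Solving with the normalization constraint gives π = (0.2569, 0.4704, 0.2727).
So the stationary probability of Brand D is 0.4704.

0.4704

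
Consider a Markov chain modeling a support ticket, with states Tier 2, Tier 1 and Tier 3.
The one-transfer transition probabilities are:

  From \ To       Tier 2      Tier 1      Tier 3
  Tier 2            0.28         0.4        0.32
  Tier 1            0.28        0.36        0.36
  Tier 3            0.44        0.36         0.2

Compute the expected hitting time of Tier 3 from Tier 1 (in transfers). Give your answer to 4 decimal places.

2.8670

Let t(s) be the expected number of transfers to first reach Tier 3 from state s, with t(Tier 3) = 0. Conditioning on the first transfer:
t(Tier 2) = 1 + 0.28·t(Tier 2) + 0.4·t(Tier 1)
t(Tier 1) = 1 + 0.28·t(Tier 2) + 0.36·t(Tier 1)
Solving: t(Tier 2) = 2.9817, t(Tier 1) = 2.8670.
Expected transfers from Tier 1 to Tier 3: 2.8670.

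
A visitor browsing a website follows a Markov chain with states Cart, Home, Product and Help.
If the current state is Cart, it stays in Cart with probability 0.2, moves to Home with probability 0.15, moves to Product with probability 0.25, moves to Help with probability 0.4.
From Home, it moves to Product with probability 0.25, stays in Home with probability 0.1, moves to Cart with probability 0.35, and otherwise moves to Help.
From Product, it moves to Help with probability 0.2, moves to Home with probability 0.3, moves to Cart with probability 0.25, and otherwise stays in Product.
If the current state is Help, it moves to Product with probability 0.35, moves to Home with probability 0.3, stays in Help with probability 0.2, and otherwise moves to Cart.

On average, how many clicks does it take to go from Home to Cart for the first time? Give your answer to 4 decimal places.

3.6634

Let t(s) be the expected number of clicks to first reach Cart from state s, with t(Cart) = 0. Conditioning on the first click:
t(Home) = 1 + 0.1·t(Home) + 0.25·t(Product) + 0.3·t(Help)
t(Product) = 1 + 0.3·t(Home) + 0.25·t(Product) + 0.2·t(Help)
t(Help) = 1 + 0.3·t(Home) + 0.35·t(Product) + 0.2·t(Help)
Solving: t(Home) = 3.6634, t(Product) = 3.9604, t(Help) = 4.3564.
Expected clicks from Home to Cart: 3.6634.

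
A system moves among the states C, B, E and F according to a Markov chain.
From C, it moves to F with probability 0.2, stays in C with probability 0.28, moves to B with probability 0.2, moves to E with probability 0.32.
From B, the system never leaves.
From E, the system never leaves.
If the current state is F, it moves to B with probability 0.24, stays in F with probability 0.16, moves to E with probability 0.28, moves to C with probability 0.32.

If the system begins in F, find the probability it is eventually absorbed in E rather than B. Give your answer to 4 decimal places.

Let h(s) be the probability of absorption at E starting from transient state s. Then h(E) = 1 and h(B) = 0. By first-step analysis:
h(C) = 0.28·h(C) + 0.2·0 + 0.32·1 + 0.2·h(F)
h(F) = 0.32·h(C) + 0.24·0 + 0.28·1 + 0.16·h(F)
Solving: h(C) = 0.6006, h(F) = 0.5621.
Starting from F, the probability is 0.5621.

0.5621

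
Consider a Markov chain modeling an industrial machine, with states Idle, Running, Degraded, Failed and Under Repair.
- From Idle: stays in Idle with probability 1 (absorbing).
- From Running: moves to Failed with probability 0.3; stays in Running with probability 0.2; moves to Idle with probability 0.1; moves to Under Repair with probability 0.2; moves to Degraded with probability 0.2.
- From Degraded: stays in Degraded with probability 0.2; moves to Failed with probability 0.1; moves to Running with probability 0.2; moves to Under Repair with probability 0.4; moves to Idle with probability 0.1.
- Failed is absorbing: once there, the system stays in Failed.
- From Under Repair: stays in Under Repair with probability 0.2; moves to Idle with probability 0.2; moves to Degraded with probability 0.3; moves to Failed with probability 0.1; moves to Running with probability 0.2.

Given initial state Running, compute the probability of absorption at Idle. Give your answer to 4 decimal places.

Let h(s) be the probability of absorption at Idle starting from transient state s. Then h(Idle) = 1 and h(Failed) = 0. By first-step analysis:
h(Running) = 0.1·1 + 0.2·h(Running) + 0.2·h(Degraded) + 0.3·0 + 0.2·h(Under Repair)
h(Degraded) = 0.1·1 + 0.2·h(Running) + 0.2·h(Degraded) + 0.1·0 + 0.4·h(Under Repair)
h(Under Repair) = 0.2·1 + 0.2·h(Running) + 0.3·h(Degraded) + 0.1·0 + 0.2·h(Under Repair)
Solving: h(Running) = 0.3765, h(Degraded) = 0.4815, h(Under Repair) = 0.5247.
Starting from Running, the probability is 0.3765.

0.3765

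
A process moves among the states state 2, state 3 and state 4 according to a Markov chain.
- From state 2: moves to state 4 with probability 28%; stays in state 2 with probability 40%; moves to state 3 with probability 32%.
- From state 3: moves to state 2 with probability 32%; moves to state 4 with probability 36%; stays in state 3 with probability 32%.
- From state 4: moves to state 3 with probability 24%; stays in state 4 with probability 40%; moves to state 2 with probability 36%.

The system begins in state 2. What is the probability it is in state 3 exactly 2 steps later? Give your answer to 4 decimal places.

0.2976

Sum over the intermediate state after 1 step:
P = P(state 2→state 2)·P(state 2→state 3) + P(state 2→state 3)·P(state 3→state 3) + P(state 2→state 4)·P(state 4→state 3)
  = 0.4×0.32 + 0.32×0.32 + 0.28×0.24
  = 0.1280 + 0.1024 + 0.0672 = 0.2976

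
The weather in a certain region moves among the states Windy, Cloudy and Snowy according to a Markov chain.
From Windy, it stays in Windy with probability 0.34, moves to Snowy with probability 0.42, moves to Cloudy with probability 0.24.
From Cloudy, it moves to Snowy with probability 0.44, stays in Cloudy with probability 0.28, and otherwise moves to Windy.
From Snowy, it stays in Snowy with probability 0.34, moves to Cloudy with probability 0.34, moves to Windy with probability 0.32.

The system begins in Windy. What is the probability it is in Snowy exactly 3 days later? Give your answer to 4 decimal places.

Propagate the distribution vector 3 days from Windy.
After 0 days: (1.0000, 0.0000, 0.0000)
After 1 day: (0.3400, 0.2400, 0.4200)
After 2 days: (0.3172, 0.2916, 0.3912)
After 3 days: (0.3147, 0.2908, 0.3945)
P(in Snowy after 3 days) = 0.3945

0.3945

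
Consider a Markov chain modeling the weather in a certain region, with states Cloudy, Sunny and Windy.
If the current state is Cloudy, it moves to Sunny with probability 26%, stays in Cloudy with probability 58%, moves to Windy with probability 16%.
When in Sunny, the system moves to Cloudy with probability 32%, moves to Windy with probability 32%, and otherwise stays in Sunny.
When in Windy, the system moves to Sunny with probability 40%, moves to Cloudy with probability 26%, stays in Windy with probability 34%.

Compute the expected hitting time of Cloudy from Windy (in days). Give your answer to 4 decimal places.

Let t(s) be the expected number of days to first reach Cloudy from state s, with t(Cloudy) = 0. Conditioning on the first day:
t(Sunny) = 1 + 0.36·t(Sunny) + 0.32·t(Windy)
t(Windy) = 1 + 0.4·t(Sunny) + 0.34·t(Windy)
Solving: t(Sunny) = 3.3288, t(Windy) = 3.5326.
Expected days from Windy to Cloudy: 3.5326.

3.5326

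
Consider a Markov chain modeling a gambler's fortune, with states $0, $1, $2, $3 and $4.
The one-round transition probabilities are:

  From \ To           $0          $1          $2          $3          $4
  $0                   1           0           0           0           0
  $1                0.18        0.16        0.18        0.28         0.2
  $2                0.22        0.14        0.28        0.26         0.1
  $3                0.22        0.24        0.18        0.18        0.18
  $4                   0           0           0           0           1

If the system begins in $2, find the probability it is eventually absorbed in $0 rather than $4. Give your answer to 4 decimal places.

Let h(s) be the probability of absorption at $0 starting from transient state s. Then h($0) = 1 and h($4) = 0. By first-step analysis:
h($1) = 0.18·1 + 0.16·h($1) + 0.18·h($2) + 0.28·h($3) + 0.2·0
h($2) = 0.22·1 + 0.14·h($1) + 0.28·h($2) + 0.26·h($3) + 0.1·0
h($3) = 0.22·1 + 0.24·h($1) + 0.18·h($2) + 0.18·h($3) + 0.18·0
Solving: h($1) = 0.5309, h($2) = 0.6101, h($3) = 0.5576.
Starting from $2, the probability is 0.6101.

0.6101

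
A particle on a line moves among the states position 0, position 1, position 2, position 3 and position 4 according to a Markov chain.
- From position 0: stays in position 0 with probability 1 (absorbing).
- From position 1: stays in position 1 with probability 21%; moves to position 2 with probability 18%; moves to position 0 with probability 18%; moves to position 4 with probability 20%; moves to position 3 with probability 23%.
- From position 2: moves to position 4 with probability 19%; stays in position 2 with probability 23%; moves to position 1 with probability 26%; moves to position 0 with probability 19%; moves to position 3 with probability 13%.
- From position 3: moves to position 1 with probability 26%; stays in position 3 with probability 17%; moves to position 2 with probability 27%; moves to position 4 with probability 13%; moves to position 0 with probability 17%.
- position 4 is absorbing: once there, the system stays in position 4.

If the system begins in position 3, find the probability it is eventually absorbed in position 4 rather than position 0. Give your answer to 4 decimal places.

0.4770

Let h(s) be the probability of absorption at position 4 starting from transient state s. Then h(position 4) = 1 and h(position 0) = 0. By first-step analysis:
h(position 1) = 0.18·0 + 0.21·h(position 1) + 0.18·h(position 2) + 0.23·h(position 3) + 0.2·1
h(position 2) = 0.19·0 + 0.26·h(position 1) + 0.23·h(position 2) + 0.13·h(position 3) + 0.19·1
h(position 3) = 0.17·0 + 0.26·h(position 1) + 0.27·h(position 2) + 0.17·h(position 3) + 0.13·1
Solving: h(position 1) = 0.5055, h(position 2) = 0.4980, h(position 3) = 0.4770.
Starting from position 3, the probability is 0.4770.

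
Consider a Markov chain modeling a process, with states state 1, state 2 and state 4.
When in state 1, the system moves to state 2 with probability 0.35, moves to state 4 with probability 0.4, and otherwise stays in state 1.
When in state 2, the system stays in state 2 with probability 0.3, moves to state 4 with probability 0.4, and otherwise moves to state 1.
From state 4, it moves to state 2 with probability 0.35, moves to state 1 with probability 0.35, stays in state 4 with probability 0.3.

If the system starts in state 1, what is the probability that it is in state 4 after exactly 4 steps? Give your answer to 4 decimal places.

0.3636

Propagate the distribution vector 4 steps from state 1.
After 0 steps: (1.0000, 0.0000, 0.0000)
After 1 step: (0.2500, 0.3500, 0.4000)
After 2 steps: (0.3075, 0.3325, 0.3600)
After 3 steps: (0.3026, 0.3334, 0.3640)
After 4 steps: (0.3031, 0.3333, 0.3636)
P(in state 4 after 4 steps) = 0.3636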